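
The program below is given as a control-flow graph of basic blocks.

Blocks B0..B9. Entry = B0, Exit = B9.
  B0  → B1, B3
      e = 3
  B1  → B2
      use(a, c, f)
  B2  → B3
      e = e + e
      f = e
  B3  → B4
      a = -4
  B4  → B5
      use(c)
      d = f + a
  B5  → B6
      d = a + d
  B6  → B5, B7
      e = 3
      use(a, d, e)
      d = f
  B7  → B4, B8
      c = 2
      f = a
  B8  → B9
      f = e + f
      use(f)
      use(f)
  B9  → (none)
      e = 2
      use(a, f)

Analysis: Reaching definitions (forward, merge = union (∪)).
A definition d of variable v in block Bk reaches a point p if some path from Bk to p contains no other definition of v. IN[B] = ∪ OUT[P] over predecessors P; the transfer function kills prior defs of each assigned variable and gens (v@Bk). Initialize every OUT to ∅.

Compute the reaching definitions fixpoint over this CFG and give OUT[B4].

Answer: {a@B3, c@B7, d@B4, e@B0, e@B2, e@B6, f@B2, f@B7}

Trace:
Fixpoint table:
  B0:   IN={}   OUT={e@B0}
  B1:   IN={e@B0}   OUT={e@B0}
  B2:   IN={e@B0}   OUT={e@B2, f@B2}
  B3:   IN={e@B0, e@B2, f@B2}   OUT={a@B3, e@B0, e@B2, f@B2}
  B4:   IN={a@B3, c@B7, d@B6, e@B0, e@B2, e@B6, f@B2, f@B7}   OUT={a@B3, c@B7, d@B4, e@B0, e@B2, e@B6, f@B2, f@B7}
  B5:   IN={a@B3, c@B7, d@B4, d@B6, e@B0, e@B2, e@B6, f@B2, f@B7}   OUT={a@B3, c@B7, d@B5, e@B0, e@B2, e@B6, f@B2, f@B7}
  B6:   IN={a@B3, c@B7, d@B5, e@B0, e@B2, e@B6, f@B2, f@B7}   OUT={a@B3, c@B7, d@B6, e@B6, f@B2, f@B7}
  B7:   IN={a@B3, c@B7, d@B6, e@B6, f@B2, f@B7}   OUT={a@B3, c@B7, d@B6, e@B6, f@B7}
  B8:   IN={a@B3, c@B7, d@B6, e@B6, f@B7}   OUT={a@B3, c@B7, d@B6, e@B6, f@B8}
  B9:   IN={a@B3, c@B7, d@B6, e@B6, f@B8}   OUT={a@B3, c@B7, d@B6, e@B9, f@B8}

Merge at B4: IN[B4] = OUT[B3] ⊔ OUT[B7] = {a@B3, c@B7, d@B6, e@B0, e@B2, e@B6, f@B2, f@B7}
Applying B4's transfer function to that IN value gives OUT[B4] (row B4 above).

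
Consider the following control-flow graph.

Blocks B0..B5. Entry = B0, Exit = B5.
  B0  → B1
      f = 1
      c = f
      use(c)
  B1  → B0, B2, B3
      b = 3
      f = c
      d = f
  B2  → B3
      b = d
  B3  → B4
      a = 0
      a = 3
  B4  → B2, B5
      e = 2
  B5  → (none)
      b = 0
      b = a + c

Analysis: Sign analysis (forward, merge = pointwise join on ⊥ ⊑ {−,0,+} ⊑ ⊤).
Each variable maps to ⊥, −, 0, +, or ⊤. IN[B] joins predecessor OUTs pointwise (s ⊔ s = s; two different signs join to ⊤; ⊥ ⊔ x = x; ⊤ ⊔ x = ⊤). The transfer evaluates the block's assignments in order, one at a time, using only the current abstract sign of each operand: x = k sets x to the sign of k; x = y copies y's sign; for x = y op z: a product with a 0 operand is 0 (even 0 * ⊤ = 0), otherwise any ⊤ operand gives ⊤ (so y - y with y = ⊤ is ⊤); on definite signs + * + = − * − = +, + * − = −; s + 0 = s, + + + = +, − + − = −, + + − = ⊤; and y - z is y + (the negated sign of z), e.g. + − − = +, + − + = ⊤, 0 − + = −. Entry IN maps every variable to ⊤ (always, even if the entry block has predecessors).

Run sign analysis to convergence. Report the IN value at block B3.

Answer: {a: ⊤, b: +, c: +, d: +, e: ⊤, f: +}

Trace:
Fixpoint table:
  B0:   IN=(all ⊤)   OUT={c:+, f:+; rest ⊤}
  B1:   IN={c:+, f:+; rest ⊤}   OUT={b:+, c:+, d:+, f:+; rest ⊤}
  B2:   IN={b:+, c:+, d:+, f:+; rest ⊤}   OUT={b:+, c:+, d:+, f:+; rest ⊤}
  B3:   IN={b:+, c:+, d:+, f:+; rest ⊤}   OUT={a:+, b:+, c:+, d:+, f:+; rest ⊤}
  B4:   IN={a:+, b:+, c:+, d:+, f:+; rest ⊤}   OUT={a:+, b:+, c:+, d:+, e:+, f:+; rest ⊤}
  B5:   IN={a:+, b:+, c:+, d:+, e:+, f:+; rest ⊤}   OUT={a:+, b:+, c:+, d:+, e:+, f:+; rest ⊤}

Merge at B3: IN[B3] = OUT[B1] ⊔ OUT[B2] = {a: ⊤, b: +, c: +, d: +, e: ⊤, f: +}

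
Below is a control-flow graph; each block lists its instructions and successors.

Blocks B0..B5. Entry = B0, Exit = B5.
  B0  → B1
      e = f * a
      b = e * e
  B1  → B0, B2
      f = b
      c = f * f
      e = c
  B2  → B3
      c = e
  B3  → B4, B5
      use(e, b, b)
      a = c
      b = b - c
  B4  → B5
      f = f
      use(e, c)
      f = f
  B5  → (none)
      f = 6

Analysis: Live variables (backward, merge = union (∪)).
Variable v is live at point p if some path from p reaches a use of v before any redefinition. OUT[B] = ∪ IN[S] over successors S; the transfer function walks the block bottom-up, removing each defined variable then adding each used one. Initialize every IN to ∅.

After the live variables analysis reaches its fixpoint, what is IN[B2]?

Answer: {b, e, f}

Derivation:
Converged values:
  B0:  IN={a, f}  OUT={a, b}
  B1:  IN={a, b}  OUT={a, b, e, f}
  B2:  IN={b, e, f}  OUT={b, c, e, f}
  B3:  IN={b, c, e, f}  OUT={c, e, f}
  B4:  IN={c, e, f}  OUT={}
  B5:  IN={}  OUT={}

Merge at B2: OUT[B2] = IN[B3] = {b, c, e, f}
Applying B2's transfer function to that OUT value gives IN[B2] (row B2 above).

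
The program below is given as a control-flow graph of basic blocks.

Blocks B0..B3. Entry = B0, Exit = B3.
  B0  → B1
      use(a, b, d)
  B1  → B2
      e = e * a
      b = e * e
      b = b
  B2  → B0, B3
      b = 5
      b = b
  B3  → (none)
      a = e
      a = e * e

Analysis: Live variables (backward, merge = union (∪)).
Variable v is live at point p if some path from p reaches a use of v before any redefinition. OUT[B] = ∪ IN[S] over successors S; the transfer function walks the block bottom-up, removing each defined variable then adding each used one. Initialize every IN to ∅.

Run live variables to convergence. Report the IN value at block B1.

Answer: {a, d, e}

Trace:
Converged values:
  B0: | IN={a, b, d, e} | OUT={a, d, e}
  B1: | IN={a, d, e} | OUT={a, d, e}
  B2: | IN={a, d, e} | OUT={a, b, d, e}
  B3: | IN={e} | OUT={}

Merge at B1: OUT[B1] = IN[B2] = {a, d, e}
Applying B1's transfer function to that OUT value gives IN[B1] (row B1 above).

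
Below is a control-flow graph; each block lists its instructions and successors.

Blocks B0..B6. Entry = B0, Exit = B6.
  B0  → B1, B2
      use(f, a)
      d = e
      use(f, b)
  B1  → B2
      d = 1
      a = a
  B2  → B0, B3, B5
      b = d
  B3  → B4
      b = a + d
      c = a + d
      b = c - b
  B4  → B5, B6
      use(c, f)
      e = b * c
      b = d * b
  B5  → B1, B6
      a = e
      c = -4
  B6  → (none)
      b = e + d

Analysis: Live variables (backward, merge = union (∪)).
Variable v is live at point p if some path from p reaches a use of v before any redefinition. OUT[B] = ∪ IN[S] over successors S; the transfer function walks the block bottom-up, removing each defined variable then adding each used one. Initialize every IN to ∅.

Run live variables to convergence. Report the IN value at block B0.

Converged values:
  B0:  IN={a, b, e, f}  OUT={a, d, e, f}
  B1:  IN={a, e, f}  OUT={a, d, e, f}
  B2:  IN={a, d, e, f}  OUT={a, b, d, e, f}
  B3:  IN={a, d, f}  OUT={b, c, d, f}
  B4:  IN={b, c, d, f}  OUT={d, e, f}
  B5:  IN={d, e, f}  OUT={a, d, e, f}
  B6:  IN={d, e}  OUT={}

Merge at B0: OUT[B0] = IN[B1] ⊔ IN[B2] = {a, d, e, f}
Applying B0's transfer function to that OUT value gives IN[B0] (row B0 above).

Answer: {a, b, e, f}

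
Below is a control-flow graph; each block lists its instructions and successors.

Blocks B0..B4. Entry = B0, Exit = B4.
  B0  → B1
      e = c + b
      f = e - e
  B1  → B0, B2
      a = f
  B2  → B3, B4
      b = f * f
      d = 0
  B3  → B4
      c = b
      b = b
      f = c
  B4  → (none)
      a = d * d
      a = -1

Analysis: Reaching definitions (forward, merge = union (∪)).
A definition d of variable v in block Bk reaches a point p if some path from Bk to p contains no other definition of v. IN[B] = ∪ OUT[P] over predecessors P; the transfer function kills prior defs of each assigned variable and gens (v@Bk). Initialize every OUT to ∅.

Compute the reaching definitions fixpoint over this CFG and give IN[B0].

Fixpoint table:
  B0:   IN={a@B1, e@B0, f@B0}   OUT={a@B1, e@B0, f@B0}
  B1:   IN={a@B1, e@B0, f@B0}   OUT={a@B1, e@B0, f@B0}
  B2:   IN={a@B1, e@B0, f@B0}   OUT={a@B1, b@B2, d@B2, e@B0, f@B0}
  B3:   IN={a@B1, b@B2, d@B2, e@B0, f@B0}   OUT={a@B1, b@B3, c@B3, d@B2, e@B0, f@B3}
  B4:   IN={a@B1, b@B2, b@B3, c@B3, d@B2, e@B0, f@B0, f@B3}   OUT={a@B4, b@B2, b@B3, c@B3, d@B2, e@B0, f@B0, f@B3}

Merge at B0 (entry node, so the boundary value {} is joined with the incoming edge(s)): IN[B0] = {} ⊔ OUT[B1] = {a@B1, e@B0, f@B0}

Answer: {a@B1, e@B0, f@B0}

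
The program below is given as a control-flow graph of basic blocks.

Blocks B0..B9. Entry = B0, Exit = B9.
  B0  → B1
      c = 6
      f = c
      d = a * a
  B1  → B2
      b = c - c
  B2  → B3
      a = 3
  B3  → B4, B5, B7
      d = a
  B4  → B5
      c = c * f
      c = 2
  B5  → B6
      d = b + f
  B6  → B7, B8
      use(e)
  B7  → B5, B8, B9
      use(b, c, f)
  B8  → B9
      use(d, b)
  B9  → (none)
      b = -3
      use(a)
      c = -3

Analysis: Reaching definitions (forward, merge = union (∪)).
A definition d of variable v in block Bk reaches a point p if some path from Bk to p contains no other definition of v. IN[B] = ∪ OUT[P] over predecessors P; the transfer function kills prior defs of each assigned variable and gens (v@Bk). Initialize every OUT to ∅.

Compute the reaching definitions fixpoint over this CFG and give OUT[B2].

Fixpoint table:
  B0:  IN={}  OUT={c@B0, d@B0, f@B0}
  B1:  IN={c@B0, d@B0, f@B0}  OUT={b@B1, c@B0, d@B0, f@B0}
  B2:  IN={b@B1, c@B0, d@B0, f@B0}  OUT={a@B2, b@B1, c@B0, d@B0, f@B0}
  B3:  IN={a@B2, b@B1, c@B0, d@B0, f@B0}  OUT={a@B2, b@B1, c@B0, d@B3, f@B0}
  B4:  IN={a@B2, b@B1, c@B0, d@B3, f@B0}  OUT={a@B2, b@B1, c@B4, d@B3, f@B0}
  B5:  IN={a@B2, b@B1, c@B0, c@B4, d@B3, d@B5, f@B0}  OUT={a@B2, b@B1, c@B0, c@B4, d@B5, f@B0}
  B6:  IN={a@B2, b@B1, c@B0, c@B4, d@B5, f@B0}  OUT={a@B2, b@B1, c@B0, c@B4, d@B5, f@B0}
  B7:  IN={a@B2, b@B1, c@B0, c@B4, d@B3, d@B5, f@B0}  OUT={a@B2, b@B1, c@B0, c@B4, d@B3, d@B5, f@B0}
  B8:  IN={a@B2, b@B1, c@B0, c@B4, d@B3, d@B5, f@B0}  OUT={a@B2, b@B1, c@B0, c@B4, d@B3, d@B5, f@B0}
  B9:  IN={a@B2, b@B1, c@B0, c@B4, d@B3, d@B5, f@B0}  OUT={a@B2, b@B9, c@B9, d@B3, d@B5, f@B0}

Merge at B2: IN[B2] = OUT[B1] = {b@B1, c@B0, d@B0, f@B0}
Applying B2's transfer function to that IN value gives OUT[B2] (row B2 above).

Answer: {a@B2, b@B1, c@B0, d@B0, f@B0}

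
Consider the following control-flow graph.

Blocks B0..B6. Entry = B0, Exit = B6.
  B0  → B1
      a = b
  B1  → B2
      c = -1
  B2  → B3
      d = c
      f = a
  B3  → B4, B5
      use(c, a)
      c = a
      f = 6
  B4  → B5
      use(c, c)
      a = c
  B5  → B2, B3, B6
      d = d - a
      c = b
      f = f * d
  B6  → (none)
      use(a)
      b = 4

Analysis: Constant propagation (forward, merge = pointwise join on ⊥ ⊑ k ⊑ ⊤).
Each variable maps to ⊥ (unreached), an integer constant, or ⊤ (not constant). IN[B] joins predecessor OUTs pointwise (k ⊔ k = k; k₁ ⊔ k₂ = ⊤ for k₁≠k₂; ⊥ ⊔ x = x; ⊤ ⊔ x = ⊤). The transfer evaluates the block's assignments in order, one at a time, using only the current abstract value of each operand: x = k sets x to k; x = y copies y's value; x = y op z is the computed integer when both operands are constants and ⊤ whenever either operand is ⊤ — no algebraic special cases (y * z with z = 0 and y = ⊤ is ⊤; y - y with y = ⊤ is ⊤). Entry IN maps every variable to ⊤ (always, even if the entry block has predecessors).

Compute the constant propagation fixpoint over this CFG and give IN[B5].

Per-block solution:
  B0:   IN=(all ⊤)   OUT=(all ⊤)
  B1:   IN=(all ⊤)   OUT={c:-1; rest ⊤}
  B2:   IN=(all ⊤)   OUT=(all ⊤)
  B3:   IN=(all ⊤)   OUT={f:6; rest ⊤}
  B4:   IN={f:6; rest ⊤}   OUT={f:6; rest ⊤}
  B5:   IN={f:6; rest ⊤}   OUT=(all ⊤)
  B6:   IN=(all ⊤)   OUT={b:4; rest ⊤}

Merge at B5: IN[B5] = OUT[B3] ⊔ OUT[B4] = {a: ⊤, b: ⊤, c: ⊤, d: ⊤, e: ⊤, f: 6}

Answer: {a: ⊤, b: ⊤, c: ⊤, d: ⊤, e: ⊤, f: 6}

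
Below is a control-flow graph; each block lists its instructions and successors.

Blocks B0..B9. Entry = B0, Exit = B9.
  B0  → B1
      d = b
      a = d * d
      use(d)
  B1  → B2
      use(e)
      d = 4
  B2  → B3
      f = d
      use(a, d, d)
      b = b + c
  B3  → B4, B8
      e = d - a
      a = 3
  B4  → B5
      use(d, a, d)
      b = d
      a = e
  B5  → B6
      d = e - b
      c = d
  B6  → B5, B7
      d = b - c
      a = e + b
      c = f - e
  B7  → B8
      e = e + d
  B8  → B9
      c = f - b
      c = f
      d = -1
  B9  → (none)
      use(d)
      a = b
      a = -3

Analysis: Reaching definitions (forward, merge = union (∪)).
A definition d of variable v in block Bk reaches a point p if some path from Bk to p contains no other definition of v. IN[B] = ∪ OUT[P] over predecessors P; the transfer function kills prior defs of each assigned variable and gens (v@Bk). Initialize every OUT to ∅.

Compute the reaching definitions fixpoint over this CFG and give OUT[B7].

Per-block solution:
  B0:   IN={}   OUT={a@B0, d@B0}
  B1:   IN={a@B0, d@B0}   OUT={a@B0, d@B1}
  B2:   IN={a@B0, d@B1}   OUT={a@B0, b@B2, d@B1, f@B2}
  B3:   IN={a@B0, b@B2, d@B1, f@B2}   OUT={a@B3, b@B2, d@B1, e@B3, f@B2}
  B4:   IN={a@B3, b@B2, d@B1, e@B3, f@B2}   OUT={a@B4, b@B4, d@B1, e@B3, f@B2}
  B5:   IN={a@B4, a@B6, b@B4, c@B6, d@B1, d@B6, e@B3, f@B2}   OUT={a@B4, a@B6, b@B4, c@B5, d@B5, e@B3, f@B2}
  B6:   IN={a@B4, a@B6, b@B4, c@B5, d@B5, e@B3, f@B2}   OUT={a@B6, b@B4, c@B6, d@B6, e@B3, f@B2}
  B7:   IN={a@B6, b@B4, c@B6, d@B6, e@B3, f@B2}   OUT={a@B6, b@B4, c@B6, d@B6, e@B7, f@B2}
  B8:   IN={a@B3, a@B6, b@B2, b@B4, c@B6, d@B1, d@B6, e@B3, e@B7, f@B2}   OUT={a@B3, a@B6, b@B2, b@B4, c@B8, d@B8, e@B3, e@B7, f@B2}
  B9:   IN={a@B3, a@B6, b@B2, b@B4, c@B8, d@B8, e@B3, e@B7, f@B2}   OUT={a@B9, b@B2, b@B4, c@B8, d@B8, e@B3, e@B7, f@B2}

Merge at B7: IN[B7] = OUT[B6] = {a@B6, b@B4, c@B6, d@B6, e@B3, f@B2}
Applying B7's transfer function to that IN value gives OUT[B7] (row B7 above).

Answer: {a@B6, b@B4, c@B6, d@B6, e@B7, f@B2}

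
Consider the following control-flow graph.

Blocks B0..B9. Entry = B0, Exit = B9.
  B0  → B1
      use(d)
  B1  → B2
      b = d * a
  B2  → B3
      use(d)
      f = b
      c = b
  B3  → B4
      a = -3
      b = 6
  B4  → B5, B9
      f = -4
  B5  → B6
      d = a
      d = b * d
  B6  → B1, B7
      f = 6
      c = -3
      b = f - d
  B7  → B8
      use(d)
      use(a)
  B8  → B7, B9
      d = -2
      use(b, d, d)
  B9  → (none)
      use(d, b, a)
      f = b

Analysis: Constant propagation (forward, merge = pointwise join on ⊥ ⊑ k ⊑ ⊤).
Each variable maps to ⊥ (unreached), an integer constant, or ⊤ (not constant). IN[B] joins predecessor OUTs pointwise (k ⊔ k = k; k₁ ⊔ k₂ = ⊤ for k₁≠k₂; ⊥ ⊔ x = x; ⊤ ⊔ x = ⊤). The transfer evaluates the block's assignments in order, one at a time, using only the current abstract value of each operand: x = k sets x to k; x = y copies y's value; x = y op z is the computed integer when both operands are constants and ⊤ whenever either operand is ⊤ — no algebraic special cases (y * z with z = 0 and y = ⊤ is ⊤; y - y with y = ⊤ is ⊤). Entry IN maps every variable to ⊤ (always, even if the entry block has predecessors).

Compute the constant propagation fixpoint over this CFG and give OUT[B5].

Converged values:
  B0:   IN=(all ⊤)   OUT=(all ⊤)
  B1:   IN=(all ⊤)   OUT=(all ⊤)
  B2:   IN=(all ⊤)   OUT=(all ⊤)
  B3:   IN=(all ⊤)   OUT={a:-3, b:6; rest ⊤}
  B4:   IN={a:-3, b:6; rest ⊤}   OUT={a:-3, b:6, f:-4; rest ⊤}
  B5:   IN={a:-3, b:6, f:-4; rest ⊤}   OUT={a:-3, b:6, d:-18, f:-4; rest ⊤}
  B6:   IN={a:-3, b:6, d:-18, f:-4; rest ⊤}   OUT={a:-3, b:24, c:-3, d:-18, f:6; rest ⊤}
  B7:   IN={a:-3, b:24, c:-3, f:6; rest ⊤}   OUT={a:-3, b:24, c:-3, f:6; rest ⊤}
  B8:   IN={a:-3, b:24, c:-3, f:6; rest ⊤}   OUT={a:-3, b:24, c:-3, d:-2, f:6; rest ⊤}
  B9:   IN={a:-3; rest ⊤}   OUT={a:-3; rest ⊤}

Merge at B5: IN[B5] = OUT[B4] = {a: -3, b: 6, c: ⊤, d: ⊤, e: ⊤, f: -4}
Applying B5's transfer function to that IN value gives OUT[B5] (row B5 above).

Answer: {a: -3, b: 6, c: ⊤, d: -18, e: ⊤, f: -4}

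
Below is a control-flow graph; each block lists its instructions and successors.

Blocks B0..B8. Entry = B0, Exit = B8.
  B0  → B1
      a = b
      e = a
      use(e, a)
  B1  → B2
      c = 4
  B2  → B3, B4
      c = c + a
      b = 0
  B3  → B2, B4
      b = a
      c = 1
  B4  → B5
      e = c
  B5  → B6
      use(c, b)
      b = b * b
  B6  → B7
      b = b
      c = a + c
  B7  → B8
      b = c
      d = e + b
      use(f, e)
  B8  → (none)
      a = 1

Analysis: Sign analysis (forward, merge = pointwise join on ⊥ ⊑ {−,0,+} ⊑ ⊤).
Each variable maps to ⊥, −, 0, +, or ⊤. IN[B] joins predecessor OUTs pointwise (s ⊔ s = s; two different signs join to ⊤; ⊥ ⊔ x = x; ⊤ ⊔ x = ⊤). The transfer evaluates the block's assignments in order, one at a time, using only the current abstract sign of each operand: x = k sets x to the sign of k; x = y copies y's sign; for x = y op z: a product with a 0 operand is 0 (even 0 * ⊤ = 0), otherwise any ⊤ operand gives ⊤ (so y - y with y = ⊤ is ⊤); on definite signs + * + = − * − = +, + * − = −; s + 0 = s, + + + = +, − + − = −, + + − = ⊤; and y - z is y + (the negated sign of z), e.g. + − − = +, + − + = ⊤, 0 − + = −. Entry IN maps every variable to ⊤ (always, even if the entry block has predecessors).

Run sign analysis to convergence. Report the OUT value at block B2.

Fixpoint table:
  B0:  IN=(all ⊤)  OUT=(all ⊤)
  B1:  IN=(all ⊤)  OUT={c:+; rest ⊤}
  B2:  IN={c:+; rest ⊤}  OUT={b:0; rest ⊤}
  B3:  IN={b:0; rest ⊤}  OUT={c:+; rest ⊤}
  B4:  IN=(all ⊤)  OUT=(all ⊤)
  B5:  IN=(all ⊤)  OUT=(all ⊤)
  B6:  IN=(all ⊤)  OUT=(all ⊤)
  B7:  IN=(all ⊤)  OUT=(all ⊤)
  B8:  IN=(all ⊤)  OUT={a:+; rest ⊤}

Merge at B2: IN[B2] = OUT[B1] ⊔ OUT[B3] = {a: ⊤, b: ⊤, c: +, d: ⊤, e: ⊤, f: ⊤}
Applying B2's transfer function to that IN value gives OUT[B2] (row B2 above).

Answer: {a: ⊤, b: 0, c: ⊤, d: ⊤, e: ⊤, f: ⊤}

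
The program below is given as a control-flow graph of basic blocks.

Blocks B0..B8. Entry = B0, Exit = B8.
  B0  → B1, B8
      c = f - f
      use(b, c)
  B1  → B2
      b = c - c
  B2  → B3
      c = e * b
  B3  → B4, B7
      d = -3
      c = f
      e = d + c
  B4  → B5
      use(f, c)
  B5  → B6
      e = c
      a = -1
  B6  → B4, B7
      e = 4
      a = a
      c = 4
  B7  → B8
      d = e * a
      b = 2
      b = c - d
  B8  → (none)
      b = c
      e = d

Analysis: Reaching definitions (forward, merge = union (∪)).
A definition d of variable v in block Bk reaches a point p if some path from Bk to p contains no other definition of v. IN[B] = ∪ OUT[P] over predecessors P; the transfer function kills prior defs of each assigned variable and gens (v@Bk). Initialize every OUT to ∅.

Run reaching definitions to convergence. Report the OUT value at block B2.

Per-block solution:
  B0:  IN={}  OUT={c@B0}
  B1:  IN={c@B0}  OUT={b@B1, c@B0}
  B2:  IN={b@B1, c@B0}  OUT={b@B1, c@B2}
  B3:  IN={b@B1, c@B2}  OUT={b@B1, c@B3, d@B3, e@B3}
  B4:  IN={a@B6, b@B1, c@B3, c@B6, d@B3, e@B3, e@B6}  OUT={a@B6, b@B1, c@B3, c@B6, d@B3, e@B3, e@B6}
  B5:  IN={a@B6, b@B1, c@B3, c@B6, d@B3, e@B3, e@B6}  OUT={a@B5, b@B1, c@B3, c@B6, d@B3, e@B5}
  B6:  IN={a@B5, b@B1, c@B3, c@B6, d@B3, e@B5}  OUT={a@B6, b@B1, c@B6, d@B3, e@B6}
  B7:  IN={a@B6, b@B1, c@B3, c@B6, d@B3, e@B3, e@B6}  OUT={a@B6, b@B7, c@B3, c@B6, d@B7, e@B3, e@B6}
  B8:  IN={a@B6, b@B7, c@B0, c@B3, c@B6, d@B7, e@B3, e@B6}  OUT={a@B6, b@B8, c@B0, c@B3, c@B6, d@B7, e@B8}

Merge at B2: IN[B2] = OUT[B1] = {b@B1, c@B0}
Applying B2's transfer function to that IN value gives OUT[B2] (row B2 above).

Answer: {b@B1, c@B2}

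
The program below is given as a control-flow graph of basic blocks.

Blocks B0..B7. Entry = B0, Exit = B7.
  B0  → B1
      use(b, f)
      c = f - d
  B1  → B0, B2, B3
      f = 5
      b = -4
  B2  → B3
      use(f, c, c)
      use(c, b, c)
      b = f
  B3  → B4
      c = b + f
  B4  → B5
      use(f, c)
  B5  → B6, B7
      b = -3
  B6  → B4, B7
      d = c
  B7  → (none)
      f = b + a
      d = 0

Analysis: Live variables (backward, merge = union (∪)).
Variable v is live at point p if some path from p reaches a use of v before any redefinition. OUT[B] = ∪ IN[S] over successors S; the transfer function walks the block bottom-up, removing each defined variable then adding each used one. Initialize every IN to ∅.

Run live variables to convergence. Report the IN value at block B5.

Answer: {a, c, f}

Trace:
Converged values:
  B0: | IN={a, b, d, f} | OUT={a, c, d}
  B1: | IN={a, c, d} | OUT={a, b, c, d, f}
  B2: | IN={a, b, c, f} | OUT={a, b, f}
  B3: | IN={a, b, f} | OUT={a, c, f}
  B4: | IN={a, c, f} | OUT={a, c, f}
  B5: | IN={a, c, f} | OUT={a, b, c, f}
  B6: | IN={a, b, c, f} | OUT={a, b, c, f}
  B7: | IN={a, b} | OUT={}

Merge at B5: OUT[B5] = IN[B6] ⊔ IN[B7] = {a, b, c, f}
Applying B5's transfer function to that OUT value gives IN[B5] (row B5 above).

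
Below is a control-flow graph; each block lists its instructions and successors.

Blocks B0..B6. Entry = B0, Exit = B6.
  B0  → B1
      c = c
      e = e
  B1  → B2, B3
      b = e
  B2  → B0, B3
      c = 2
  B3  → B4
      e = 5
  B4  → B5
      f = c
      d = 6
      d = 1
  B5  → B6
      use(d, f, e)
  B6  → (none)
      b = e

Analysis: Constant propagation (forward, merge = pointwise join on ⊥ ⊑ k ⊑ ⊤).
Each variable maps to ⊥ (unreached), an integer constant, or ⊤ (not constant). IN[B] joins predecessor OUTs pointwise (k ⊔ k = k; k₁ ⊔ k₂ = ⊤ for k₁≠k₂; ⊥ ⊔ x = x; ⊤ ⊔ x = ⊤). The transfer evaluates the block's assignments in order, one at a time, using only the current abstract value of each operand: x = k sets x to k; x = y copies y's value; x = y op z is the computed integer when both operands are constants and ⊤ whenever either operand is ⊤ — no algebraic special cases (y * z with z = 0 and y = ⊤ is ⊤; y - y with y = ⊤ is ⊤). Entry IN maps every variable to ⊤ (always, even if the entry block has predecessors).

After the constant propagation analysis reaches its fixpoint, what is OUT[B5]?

Answer: {a: ⊤, b: ⊤, c: ⊤, d: 1, e: 5, f: ⊤}

Derivation:
Converged values:
  B0:   IN=(all ⊤)   OUT=(all ⊤)
  B1:   IN=(all ⊤)   OUT=(all ⊤)
  B2:   IN=(all ⊤)   OUT={c:2; rest ⊤}
  B3:   IN=(all ⊤)   OUT={e:5; rest ⊤}
  B4:   IN={e:5; rest ⊤}   OUT={d:1, e:5; rest ⊤}
  B5:   IN={d:1, e:5; rest ⊤}   OUT={d:1, e:5; rest ⊤}
  B6:   IN={d:1, e:5; rest ⊤}   OUT={b:5, d:1, e:5; rest ⊤}

Merge at B5: IN[B5] = OUT[B4] = {a: ⊤, b: ⊤, c: ⊤, d: 1, e: 5, f: ⊤}
Applying B5's transfer function to that IN value gives OUT[B5] (row B5 above).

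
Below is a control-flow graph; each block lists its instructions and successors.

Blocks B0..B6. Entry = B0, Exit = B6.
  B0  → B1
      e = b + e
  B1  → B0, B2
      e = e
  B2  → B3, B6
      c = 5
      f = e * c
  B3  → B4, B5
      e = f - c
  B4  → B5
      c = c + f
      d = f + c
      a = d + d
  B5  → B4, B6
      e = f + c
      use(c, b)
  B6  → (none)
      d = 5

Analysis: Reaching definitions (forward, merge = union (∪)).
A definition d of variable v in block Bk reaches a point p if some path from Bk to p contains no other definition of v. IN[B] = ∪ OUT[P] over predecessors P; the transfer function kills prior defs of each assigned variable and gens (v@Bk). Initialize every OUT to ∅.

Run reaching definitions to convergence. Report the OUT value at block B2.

Converged values:
  B0:  IN={e@B1}  OUT={e@B0}
  B1:  IN={e@B0}  OUT={e@B1}
  B2:  IN={e@B1}  OUT={c@B2, e@B1, f@B2}
  B3:  IN={c@B2, e@B1, f@B2}  OUT={c@B2, e@B3, f@B2}
  B4:  IN={a@B4, c@B2, c@B4, d@B4, e@B3, e@B5, f@B2}  OUT={a@B4, c@B4, d@B4, e@B3, e@B5, f@B2}
  B5:  IN={a@B4, c@B2, c@B4, d@B4, e@B3, e@B5, f@B2}  OUT={a@B4, c@B2, c@B4, d@B4, e@B5, f@B2}
  B6:  IN={a@B4, c@B2, c@B4, d@B4, e@B1, e@B5, f@B2}  OUT={a@B4, c@B2, c@B4, d@B6, e@B1, e@B5, f@B2}

Merge at B2: IN[B2] = OUT[B1] = {e@B1}
Applying B2's transfer function to that IN value gives OUT[B2] (row B2 above).

Answer: {c@B2, e@B1, f@B2}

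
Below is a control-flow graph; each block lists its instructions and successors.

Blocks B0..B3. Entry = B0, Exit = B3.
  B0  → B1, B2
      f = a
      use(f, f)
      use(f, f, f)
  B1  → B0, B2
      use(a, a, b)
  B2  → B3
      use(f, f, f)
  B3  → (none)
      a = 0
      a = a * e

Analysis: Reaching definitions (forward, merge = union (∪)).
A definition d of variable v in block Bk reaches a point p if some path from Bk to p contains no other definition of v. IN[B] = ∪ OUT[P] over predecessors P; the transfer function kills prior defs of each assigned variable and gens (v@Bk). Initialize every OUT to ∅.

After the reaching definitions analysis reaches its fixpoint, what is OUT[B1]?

Per-block solution:
  B0:   IN={f@B0}   OUT={f@B0}
  B1:   IN={f@B0}   OUT={f@B0}
  B2:   IN={f@B0}   OUT={f@B0}
  B3:   IN={f@B0}   OUT={a@B3, f@B0}

Merge at B1: IN[B1] = OUT[B0] = {f@B0}
Applying B1's transfer function to that IN value gives OUT[B1] (row B1 above).

Answer: {f@B0}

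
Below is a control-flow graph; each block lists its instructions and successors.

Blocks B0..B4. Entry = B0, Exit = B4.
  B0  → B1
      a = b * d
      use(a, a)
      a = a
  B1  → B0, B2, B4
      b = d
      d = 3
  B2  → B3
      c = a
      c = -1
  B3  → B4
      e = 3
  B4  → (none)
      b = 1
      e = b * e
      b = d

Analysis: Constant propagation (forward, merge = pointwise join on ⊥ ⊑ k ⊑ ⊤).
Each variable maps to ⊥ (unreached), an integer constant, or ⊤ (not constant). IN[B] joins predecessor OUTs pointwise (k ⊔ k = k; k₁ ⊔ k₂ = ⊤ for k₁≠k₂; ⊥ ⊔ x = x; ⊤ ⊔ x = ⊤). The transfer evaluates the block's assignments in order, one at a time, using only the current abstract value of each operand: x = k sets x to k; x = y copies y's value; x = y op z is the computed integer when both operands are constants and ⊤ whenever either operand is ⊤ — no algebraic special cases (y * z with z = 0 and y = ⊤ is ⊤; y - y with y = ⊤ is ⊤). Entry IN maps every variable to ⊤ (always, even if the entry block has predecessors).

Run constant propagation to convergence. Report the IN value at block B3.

Answer: {a: ⊤, b: ⊤, c: -1, d: 3, e: ⊤, f: ⊤}

Derivation:
Converged values:
  B0:  IN=(all ⊤)  OUT=(all ⊤)
  B1:  IN=(all ⊤)  OUT={d:3; rest ⊤}
  B2:  IN={d:3; rest ⊤}  OUT={c:-1, d:3; rest ⊤}
  B3:  IN={c:-1, d:3; rest ⊤}  OUT={c:-1, d:3, e:3; rest ⊤}
  B4:  IN={d:3; rest ⊤}  OUT={b:3, d:3; rest ⊤}

Merge at B3: IN[B3] = OUT[B2] = {a: ⊤, b: ⊤, c: -1, d: 3, e: ⊤, f: ⊤}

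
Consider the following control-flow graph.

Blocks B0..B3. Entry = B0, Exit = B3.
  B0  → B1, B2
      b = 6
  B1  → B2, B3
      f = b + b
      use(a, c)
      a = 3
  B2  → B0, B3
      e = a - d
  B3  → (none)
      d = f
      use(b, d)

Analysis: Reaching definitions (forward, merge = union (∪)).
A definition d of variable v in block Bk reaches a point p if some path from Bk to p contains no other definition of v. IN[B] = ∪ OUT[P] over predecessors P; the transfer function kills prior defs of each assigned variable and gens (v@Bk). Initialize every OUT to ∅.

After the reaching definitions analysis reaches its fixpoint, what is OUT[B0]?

Answer: {a@B1, b@B0, e@B2, f@B1}

Trace:
Per-block solution:
  B0: | IN={a@B1, b@B0, e@B2, f@B1} | OUT={a@B1, b@B0, e@B2, f@B1}
  B1: | IN={a@B1, b@B0, e@B2, f@B1} | OUT={a@B1, b@B0, e@B2, f@B1}
  B2: | IN={a@B1, b@B0, e@B2, f@B1} | OUT={a@B1, b@B0, e@B2, f@B1}
  B3: | IN={a@B1, b@B0, e@B2, f@B1} | OUT={a@B1, b@B0, d@B3, e@B2, f@B1}

Merge at B0 (entry node, so the boundary value {} is joined with the incoming edge(s)): IN[B0] = {} ⊔ OUT[B2] = {a@B1, b@B0, e@B2, f@B1}
Applying B0's transfer function to that IN value gives OUT[B0] (row B0 above).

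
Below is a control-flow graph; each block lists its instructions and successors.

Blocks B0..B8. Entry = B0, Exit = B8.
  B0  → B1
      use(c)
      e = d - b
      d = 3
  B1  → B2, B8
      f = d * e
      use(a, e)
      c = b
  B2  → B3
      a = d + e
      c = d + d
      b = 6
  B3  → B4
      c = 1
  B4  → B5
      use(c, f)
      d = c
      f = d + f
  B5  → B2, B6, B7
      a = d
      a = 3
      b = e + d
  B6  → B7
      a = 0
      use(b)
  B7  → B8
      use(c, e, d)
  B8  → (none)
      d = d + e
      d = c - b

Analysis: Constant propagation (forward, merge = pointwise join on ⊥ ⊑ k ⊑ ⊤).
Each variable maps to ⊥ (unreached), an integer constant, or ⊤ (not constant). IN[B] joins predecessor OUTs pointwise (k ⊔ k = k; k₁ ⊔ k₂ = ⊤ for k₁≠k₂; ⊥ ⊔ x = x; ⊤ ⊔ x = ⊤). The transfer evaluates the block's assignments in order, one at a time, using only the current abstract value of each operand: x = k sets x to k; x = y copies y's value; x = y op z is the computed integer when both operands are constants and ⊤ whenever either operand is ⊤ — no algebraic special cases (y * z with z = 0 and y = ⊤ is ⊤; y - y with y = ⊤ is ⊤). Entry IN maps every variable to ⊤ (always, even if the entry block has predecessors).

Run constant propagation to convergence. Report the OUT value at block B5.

Answer: {a: 3, b: ⊤, c: 1, d: 1, e: ⊤, f: ⊤}

Trace:
Fixpoint table:
  B0:   IN=(all ⊤)   OUT={d:3; rest ⊤}
  B1:   IN={d:3; rest ⊤}   OUT={d:3; rest ⊤}
  B2:   IN=(all ⊤)   OUT={b:6; rest ⊤}
  B3:   IN={b:6; rest ⊤}   OUT={b:6, c:1; rest ⊤}
  B4:   IN={b:6, c:1; rest ⊤}   OUT={b:6, c:1, d:1; rest ⊤}
  B5:   IN={b:6, c:1, d:1; rest ⊤}   OUT={a:3, c:1, d:1; rest ⊤}
  B6:   IN={a:3, c:1, d:1; rest ⊤}   OUT={a:0, c:1, d:1; rest ⊤}
  B7:   IN={c:1, d:1; rest ⊤}   OUT={c:1, d:1; rest ⊤}
  B8:   IN=(all ⊤)   OUT=(all ⊤)

Merge at B5: IN[B5] = OUT[B4] = {a: ⊤, b: 6, c: 1, d: 1, e: ⊤, f: ⊤}
Applying B5's transfer function to that IN value gives OUT[B5] (row B5 above).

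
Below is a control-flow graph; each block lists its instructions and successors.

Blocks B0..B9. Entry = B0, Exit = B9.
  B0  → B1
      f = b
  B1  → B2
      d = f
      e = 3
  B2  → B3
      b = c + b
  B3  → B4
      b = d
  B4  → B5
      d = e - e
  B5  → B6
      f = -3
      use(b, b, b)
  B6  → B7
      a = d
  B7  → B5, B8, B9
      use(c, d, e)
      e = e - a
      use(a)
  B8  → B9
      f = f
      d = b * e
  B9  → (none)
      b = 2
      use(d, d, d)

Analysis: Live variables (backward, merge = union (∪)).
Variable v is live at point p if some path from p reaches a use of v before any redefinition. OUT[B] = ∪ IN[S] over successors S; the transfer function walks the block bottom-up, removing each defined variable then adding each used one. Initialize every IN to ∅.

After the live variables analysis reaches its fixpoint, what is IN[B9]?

Answer: {d}

Working:
Fixpoint table:
  B0:  IN={b, c}  OUT={b, c, f}
  B1:  IN={b, c, f}  OUT={b, c, d, e}
  B2:  IN={b, c, d, e}  OUT={c, d, e}
  B3:  IN={c, d, e}  OUT={b, c, e}
  B4:  IN={b, c, e}  OUT={b, c, d, e}
  B5:  IN={b, c, d, e}  OUT={b, c, d, e, f}
  B6:  IN={b, c, d, e, f}  OUT={a, b, c, d, e, f}
  B7:  IN={a, b, c, d, e, f}  OUT={b, c, d, e, f}
  B8:  IN={b, e, f}  OUT={d}
  B9:  IN={d}  OUT={}

B9 is the boundary node: OUT[B9] = {}
Applying B9's transfer function to that OUT value gives IN[B9] (row B9 above).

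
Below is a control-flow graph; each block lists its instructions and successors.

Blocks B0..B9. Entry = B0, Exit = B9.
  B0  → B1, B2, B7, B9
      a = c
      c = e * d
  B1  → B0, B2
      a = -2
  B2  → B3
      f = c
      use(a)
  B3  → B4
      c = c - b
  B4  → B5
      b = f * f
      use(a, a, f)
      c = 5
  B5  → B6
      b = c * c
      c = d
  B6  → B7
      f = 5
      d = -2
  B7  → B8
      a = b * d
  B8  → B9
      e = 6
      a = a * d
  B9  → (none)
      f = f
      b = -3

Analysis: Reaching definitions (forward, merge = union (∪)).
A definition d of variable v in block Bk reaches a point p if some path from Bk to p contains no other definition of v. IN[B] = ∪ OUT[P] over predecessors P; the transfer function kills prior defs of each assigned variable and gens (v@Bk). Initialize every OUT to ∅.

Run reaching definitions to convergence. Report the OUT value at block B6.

Converged values:
  B0:   IN={a@B1, c@B0}   OUT={a@B0, c@B0}
  B1:   IN={a@B0, c@B0}   OUT={a@B1, c@B0}
  B2:   IN={a@B0, a@B1, c@B0}   OUT={a@B0, a@B1, c@B0, f@B2}
  B3:   IN={a@B0, a@B1, c@B0, f@B2}   OUT={a@B0, a@B1, c@B3, f@B2}
  B4:   IN={a@B0, a@B1, c@B3, f@B2}   OUT={a@B0, a@B1, b@B4, c@B4, f@B2}
  B5:   IN={a@B0, a@B1, b@B4, c@B4, f@B2}   OUT={a@B0, a@B1, b@B5, c@B5, f@B2}
  B6:   IN={a@B0, a@B1, b@B5, c@B5, f@B2}   OUT={a@B0, a@B1, b@B5, c@B5, d@B6, f@B6}
  B7:   IN={a@B0, a@B1, b@B5, c@B0, c@B5, d@B6, f@B6}   OUT={a@B7, b@B5, c@B0, c@B5, d@B6, f@B6}
  B8:   IN={a@B7, b@B5, c@B0, c@B5, d@B6, f@B6}   OUT={a@B8, b@B5, c@B0, c@B5, d@B6, e@B8, f@B6}
  B9:   IN={a@B0, a@B8, b@B5, c@B0, c@B5, d@B6, e@B8, f@B6}   OUT={a@B0, a@B8, b@B9, c@B0, c@B5, d@B6, e@B8, f@B9}

Merge at B6: IN[B6] = OUT[B5] = {a@B0, a@B1, b@B5, c@B5, f@B2}
Applying B6's transfer function to that IN value gives OUT[B6] (row B6 above).

Answer: {a@B0, a@B1, b@B5, c@B5, d@B6, f@B6}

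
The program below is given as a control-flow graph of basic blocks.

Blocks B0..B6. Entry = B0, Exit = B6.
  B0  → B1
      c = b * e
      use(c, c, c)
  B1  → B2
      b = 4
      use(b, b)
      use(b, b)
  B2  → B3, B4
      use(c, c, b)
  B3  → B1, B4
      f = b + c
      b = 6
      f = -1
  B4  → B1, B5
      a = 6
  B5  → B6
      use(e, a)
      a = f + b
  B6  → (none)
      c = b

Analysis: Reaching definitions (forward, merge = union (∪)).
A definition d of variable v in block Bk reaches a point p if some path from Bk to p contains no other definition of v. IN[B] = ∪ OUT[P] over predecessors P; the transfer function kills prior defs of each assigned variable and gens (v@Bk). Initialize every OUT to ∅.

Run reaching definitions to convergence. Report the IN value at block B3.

Answer: {a@B4, b@B1, c@B0, f@B3}

Trace:
Per-block solution:
  B0:  IN={}  OUT={c@B0}
  B1:  IN={a@B4, b@B1, b@B3, c@B0, f@B3}  OUT={a@B4, b@B1, c@B0, f@B3}
  B2:  IN={a@B4, b@B1, c@B0, f@B3}  OUT={a@B4, b@B1, c@B0, f@B3}
  B3:  IN={a@B4, b@B1, c@B0, f@B3}  OUT={a@B4, b@B3, c@B0, f@B3}
  B4:  IN={a@B4, b@B1, b@B3, c@B0, f@B3}  OUT={a@B4, b@B1, b@B3, c@B0, f@B3}
  B5:  IN={a@B4, b@B1, b@B3, c@B0, f@B3}  OUT={a@B5, b@B1, b@B3, c@B0, f@B3}
  B6:  IN={a@B5, b@B1, b@B3, c@B0, f@B3}  OUT={a@B5, b@B1, b@B3, c@B6, f@B3}

Merge at B3: IN[B3] = OUT[B2] = {a@B4, b@B1, c@B0, f@B3}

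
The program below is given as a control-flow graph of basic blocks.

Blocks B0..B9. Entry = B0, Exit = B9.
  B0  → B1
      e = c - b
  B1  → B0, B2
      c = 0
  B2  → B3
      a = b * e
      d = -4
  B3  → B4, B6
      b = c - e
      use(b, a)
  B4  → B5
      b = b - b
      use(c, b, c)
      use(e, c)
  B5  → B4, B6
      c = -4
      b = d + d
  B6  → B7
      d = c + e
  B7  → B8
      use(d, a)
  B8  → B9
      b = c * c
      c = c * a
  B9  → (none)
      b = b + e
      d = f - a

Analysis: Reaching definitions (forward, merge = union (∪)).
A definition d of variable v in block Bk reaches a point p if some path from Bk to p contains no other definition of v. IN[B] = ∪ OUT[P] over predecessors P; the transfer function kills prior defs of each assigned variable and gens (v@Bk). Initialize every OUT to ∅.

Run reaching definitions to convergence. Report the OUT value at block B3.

Converged values:
  B0: | IN={c@B1, e@B0} | OUT={c@B1, e@B0}
  B1: | IN={c@B1, e@B0} | OUT={c@B1, e@B0}
  B2: | IN={c@B1, e@B0} | OUT={a@B2, c@B1, d@B2, e@B0}
  B3: | IN={a@B2, c@B1, d@B2, e@B0} | OUT={a@B2, b@B3, c@B1, d@B2, e@B0}
  B4: | IN={a@B2, b@B3, b@B5, c@B1, c@B5, d@B2, e@B0} | OUT={a@B2, b@B4, c@B1, c@B5, d@B2, e@B0}
  B5: | IN={a@B2, b@B4, c@B1, c@B5, d@B2, e@B0} | OUT={a@B2, b@B5, c@B5, d@B2, e@B0}
  B6: | IN={a@B2, b@B3, b@B5, c@B1, c@B5, d@B2, e@B0} | OUT={a@B2, b@B3, b@B5, c@B1, c@B5, d@B6, e@B0}
  B7: | IN={a@B2, b@B3, b@B5, c@B1, c@B5, d@B6, e@B0} | OUT={a@B2, b@B3, b@B5, c@B1, c@B5, d@B6, e@B0}
  B8: | IN={a@B2, b@B3, b@B5, c@B1, c@B5, d@B6, e@B0} | OUT={a@B2, b@B8, c@B8, d@B6, e@B0}
  B9: | IN={a@B2, b@B8, c@B8, d@B6, e@B0} | OUT={a@B2, b@B9, c@B8, d@B9, e@B0}

Merge at B3: IN[B3] = OUT[B2] = {a@B2, c@B1, d@B2, e@B0}
Applying B3's transfer function to that IN value gives OUT[B3] (row B3 above).

Answer: {a@B2, b@B3, c@B1, d@B2, e@B0}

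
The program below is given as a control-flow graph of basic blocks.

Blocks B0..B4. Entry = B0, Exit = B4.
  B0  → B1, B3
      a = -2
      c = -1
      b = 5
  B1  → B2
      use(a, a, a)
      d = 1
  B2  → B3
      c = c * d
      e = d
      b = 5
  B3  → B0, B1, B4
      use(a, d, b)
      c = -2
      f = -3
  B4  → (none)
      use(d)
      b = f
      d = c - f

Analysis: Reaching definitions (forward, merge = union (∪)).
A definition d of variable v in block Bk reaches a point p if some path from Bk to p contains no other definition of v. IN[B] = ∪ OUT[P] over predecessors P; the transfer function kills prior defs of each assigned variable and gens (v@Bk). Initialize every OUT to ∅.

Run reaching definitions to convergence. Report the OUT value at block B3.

Per-block solution:
  B0:  IN={a@B0, b@B0, b@B2, c@B3, d@B1, e@B2, f@B3}  OUT={a@B0, b@B0, c@B0, d@B1, e@B2, f@B3}
  B1:  IN={a@B0, b@B0, b@B2, c@B0, c@B3, d@B1, e@B2, f@B3}  OUT={a@B0, b@B0, b@B2, c@B0, c@B3, d@B1, e@B2, f@B3}
  B2:  IN={a@B0, b@B0, b@B2, c@B0, c@B3, d@B1, e@B2, f@B3}  OUT={a@B0, b@B2, c@B2, d@B1, e@B2, f@B3}
  B3:  IN={a@B0, b@B0, b@B2, c@B0, c@B2, d@B1, e@B2, f@B3}  OUT={a@B0, b@B0, b@B2, c@B3, d@B1, e@B2, f@B3}
  B4:  IN={a@B0, b@B0, b@B2, c@B3, d@B1, e@B2, f@B3}  OUT={a@B0, b@B4, c@B3, d@B4, e@B2, f@B3}

Merge at B3: IN[B3] = OUT[B0] ⊔ OUT[B2] = {a@B0, b@B0, b@B2, c@B0, c@B2, d@B1, e@B2, f@B3}
Applying B3's transfer function to that IN value gives OUT[B3] (row B3 above).

Answer: {a@B0, b@B0, b@B2, c@B3, d@B1, e@B2, f@B3}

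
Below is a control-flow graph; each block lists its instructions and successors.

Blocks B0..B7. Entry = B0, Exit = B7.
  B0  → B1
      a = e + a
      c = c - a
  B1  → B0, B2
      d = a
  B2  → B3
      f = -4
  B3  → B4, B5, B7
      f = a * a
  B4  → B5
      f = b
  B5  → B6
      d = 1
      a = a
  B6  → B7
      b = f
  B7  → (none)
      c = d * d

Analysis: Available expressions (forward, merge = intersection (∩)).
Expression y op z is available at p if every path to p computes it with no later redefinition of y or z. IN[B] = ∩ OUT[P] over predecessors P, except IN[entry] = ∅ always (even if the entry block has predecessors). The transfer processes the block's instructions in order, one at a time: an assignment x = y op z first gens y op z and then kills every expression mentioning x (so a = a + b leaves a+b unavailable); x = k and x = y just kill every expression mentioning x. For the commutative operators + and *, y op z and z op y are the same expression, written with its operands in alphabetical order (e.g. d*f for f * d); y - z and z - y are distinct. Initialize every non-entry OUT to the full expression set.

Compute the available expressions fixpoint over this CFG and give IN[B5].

Answer: {a*a}

Trace:
Converged values:
  B0:   IN={}   OUT={}
  B1:   IN={}   OUT={}
  B2:   IN={}   OUT={}
  B3:   IN={}   OUT={a*a}
  B4:   IN={a*a}   OUT={a*a}
  B5:   IN={a*a}   OUT={}
  B6:   IN={}   OUT={}
  B7:   IN={}   OUT={d*d}

Merge at B5: IN[B5] = OUT[B3] ∩ OUT[B4] = {a*a}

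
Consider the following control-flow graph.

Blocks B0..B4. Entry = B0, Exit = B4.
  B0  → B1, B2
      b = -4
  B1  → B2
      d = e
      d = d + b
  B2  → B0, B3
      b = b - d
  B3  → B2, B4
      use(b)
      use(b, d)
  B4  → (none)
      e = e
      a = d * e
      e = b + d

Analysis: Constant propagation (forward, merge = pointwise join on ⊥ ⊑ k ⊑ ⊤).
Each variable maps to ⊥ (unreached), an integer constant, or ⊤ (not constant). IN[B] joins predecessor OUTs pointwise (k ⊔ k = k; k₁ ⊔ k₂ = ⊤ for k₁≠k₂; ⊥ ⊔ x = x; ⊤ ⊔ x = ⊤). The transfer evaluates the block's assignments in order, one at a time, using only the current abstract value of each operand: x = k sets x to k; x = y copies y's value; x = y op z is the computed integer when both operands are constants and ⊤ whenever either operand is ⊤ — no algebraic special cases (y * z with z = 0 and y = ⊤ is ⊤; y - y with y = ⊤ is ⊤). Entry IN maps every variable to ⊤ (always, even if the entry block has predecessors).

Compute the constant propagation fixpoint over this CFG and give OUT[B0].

Answer: {a: ⊤, b: -4, c: ⊤, d: ⊤, e: ⊤, f: ⊤}

Working:
Per-block solution:
  B0: | IN=(all ⊤) | OUT={b:-4; rest ⊤}
  B1: | IN={b:-4; rest ⊤} | OUT={b:-4; rest ⊤}
  B2: | IN=(all ⊤) | OUT=(all ⊤)
  B3: | IN=(all ⊤) | OUT=(all ⊤)
  B4: | IN=(all ⊤) | OUT=(all ⊤)

Merge at B0 (entry node, so the boundary value (all ⊤) is joined with the incoming edge(s)): IN[B0] = (all ⊤) ⊔ OUT[B2] = {a: ⊤, b: ⊤, c: ⊤, d: ⊤, e: ⊤, f: ⊤}
Applying B0's transfer function to that IN value gives OUT[B0] (row B0 above).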